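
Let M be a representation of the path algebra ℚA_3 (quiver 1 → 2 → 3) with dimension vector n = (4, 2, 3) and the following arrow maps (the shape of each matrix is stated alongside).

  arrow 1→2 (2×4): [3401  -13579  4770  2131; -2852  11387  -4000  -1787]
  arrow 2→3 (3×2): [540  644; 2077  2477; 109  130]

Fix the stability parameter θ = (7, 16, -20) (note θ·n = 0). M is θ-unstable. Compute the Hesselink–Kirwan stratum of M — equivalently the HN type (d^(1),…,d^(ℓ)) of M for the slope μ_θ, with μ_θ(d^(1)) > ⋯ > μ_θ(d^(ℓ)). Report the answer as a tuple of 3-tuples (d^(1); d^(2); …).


Via rank(M_{q-1}∘⋯∘M_p): M ≅ I[1,1]^2, I[1,3]^2, I[3,3].
μ_θ-semistable layers: μ^(1)=7; μ^(2)=1; μ^(3)=-20

((2, 0, 0); (2, 2, 2); (0, 0, 1))


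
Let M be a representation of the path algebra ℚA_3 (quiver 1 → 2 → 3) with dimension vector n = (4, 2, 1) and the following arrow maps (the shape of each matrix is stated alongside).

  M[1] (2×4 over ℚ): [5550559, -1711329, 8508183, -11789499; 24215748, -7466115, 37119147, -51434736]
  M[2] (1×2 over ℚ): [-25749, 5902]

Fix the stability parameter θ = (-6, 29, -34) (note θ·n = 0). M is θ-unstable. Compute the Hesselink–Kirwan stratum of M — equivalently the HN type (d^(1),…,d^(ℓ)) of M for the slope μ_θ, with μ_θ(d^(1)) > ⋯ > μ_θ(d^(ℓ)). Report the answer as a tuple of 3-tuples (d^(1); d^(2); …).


Interval decomposition of M: I[1,1]^2, I[1,2], I[1,3].
HN type (ℓ=3): μ^(1)=29; μ^(2)=-5/2; μ^(3)=-6

((0, 1, 0); (0, 1, 1); (4, 0, 0))


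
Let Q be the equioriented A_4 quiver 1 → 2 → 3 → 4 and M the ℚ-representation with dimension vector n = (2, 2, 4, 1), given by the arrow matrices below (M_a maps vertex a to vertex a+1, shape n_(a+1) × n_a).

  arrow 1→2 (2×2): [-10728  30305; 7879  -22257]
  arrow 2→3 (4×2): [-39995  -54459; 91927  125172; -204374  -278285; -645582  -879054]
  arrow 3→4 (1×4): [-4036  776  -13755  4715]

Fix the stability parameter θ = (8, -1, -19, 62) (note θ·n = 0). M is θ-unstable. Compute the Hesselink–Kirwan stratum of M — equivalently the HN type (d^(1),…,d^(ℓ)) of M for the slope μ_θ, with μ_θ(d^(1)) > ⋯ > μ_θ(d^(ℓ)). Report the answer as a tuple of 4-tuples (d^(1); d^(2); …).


Barcode: M ≅ I[1,3], I[1,4], I[3,3]^2. HN layers by μ_θ (3 steps, strictly decreasing):
  μ^(1)=62; μ^(2)=-4; μ^(3)=-19

((0, 0, 0, 1); (2, 2, 2, 0); (0, 0, 2, 0))


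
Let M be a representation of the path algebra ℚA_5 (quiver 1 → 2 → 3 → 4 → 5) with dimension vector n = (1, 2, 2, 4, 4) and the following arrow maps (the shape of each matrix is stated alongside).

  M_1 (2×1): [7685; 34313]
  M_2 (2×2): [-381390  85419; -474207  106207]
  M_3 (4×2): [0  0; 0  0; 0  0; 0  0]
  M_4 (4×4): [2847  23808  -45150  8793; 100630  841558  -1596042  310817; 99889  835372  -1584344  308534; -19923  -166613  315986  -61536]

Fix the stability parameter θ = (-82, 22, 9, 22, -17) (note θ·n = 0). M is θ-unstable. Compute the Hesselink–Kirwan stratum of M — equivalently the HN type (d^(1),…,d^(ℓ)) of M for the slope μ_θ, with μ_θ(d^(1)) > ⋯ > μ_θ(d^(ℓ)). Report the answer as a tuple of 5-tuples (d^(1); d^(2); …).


Barcode: M ≅ I[1,3], I[2,3], I[4,5]^4. HN layers by μ_θ (3 steps, strictly decreasing):
  μ^(1)=31/2; μ^(2)=5/2; μ^(3)=-82

((0, 2, 2, 0, 0); (0, 0, 0, 4, 4); (1, 0, 0, 0, 0))


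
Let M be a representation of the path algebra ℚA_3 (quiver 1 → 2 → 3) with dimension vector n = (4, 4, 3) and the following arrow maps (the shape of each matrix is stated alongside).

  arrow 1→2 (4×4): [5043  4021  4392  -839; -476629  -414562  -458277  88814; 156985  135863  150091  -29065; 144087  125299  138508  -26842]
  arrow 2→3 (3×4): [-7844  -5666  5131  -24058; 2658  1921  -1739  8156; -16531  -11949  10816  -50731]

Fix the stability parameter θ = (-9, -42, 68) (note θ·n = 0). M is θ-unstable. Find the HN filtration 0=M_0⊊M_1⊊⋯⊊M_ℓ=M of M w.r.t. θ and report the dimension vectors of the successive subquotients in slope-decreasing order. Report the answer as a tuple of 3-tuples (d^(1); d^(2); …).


Via rank(M_{q-1}∘⋯∘M_p): M ≅ I[1,2], I[1,3]^3.
μ_θ-semistable layers: μ^(1)=68; μ^(2)=-51/2

((0, 0, 3); (4, 4, 0))


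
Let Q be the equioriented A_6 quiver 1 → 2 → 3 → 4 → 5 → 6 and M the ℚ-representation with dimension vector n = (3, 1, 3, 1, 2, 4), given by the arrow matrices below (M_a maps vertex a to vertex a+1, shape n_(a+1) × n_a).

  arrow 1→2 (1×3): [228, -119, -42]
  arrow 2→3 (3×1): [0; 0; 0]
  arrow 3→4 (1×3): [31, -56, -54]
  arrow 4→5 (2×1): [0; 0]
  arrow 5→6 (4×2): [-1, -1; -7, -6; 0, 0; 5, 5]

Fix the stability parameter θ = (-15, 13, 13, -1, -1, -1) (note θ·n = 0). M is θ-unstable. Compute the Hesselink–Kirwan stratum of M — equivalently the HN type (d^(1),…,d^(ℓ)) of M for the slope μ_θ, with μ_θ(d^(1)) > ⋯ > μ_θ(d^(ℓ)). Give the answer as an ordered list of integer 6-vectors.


Via rank(M_{q-1}∘⋯∘M_p): M ≅ I[1,1]^2, I[1,2], I[3,3]^2, I[3,4], I[5,6]^2, I[6,6]^2.
μ_θ-semistable layers: μ^(1)=13; μ^(2)=6; μ^(3)=-1; μ^(4)=-15

((0, 1, 2, 0, 0, 0); (0, 0, 1, 1, 0, 0); (0, 0, 0, 0, 2, 4); (3, 0, 0, 0, 0, 0))


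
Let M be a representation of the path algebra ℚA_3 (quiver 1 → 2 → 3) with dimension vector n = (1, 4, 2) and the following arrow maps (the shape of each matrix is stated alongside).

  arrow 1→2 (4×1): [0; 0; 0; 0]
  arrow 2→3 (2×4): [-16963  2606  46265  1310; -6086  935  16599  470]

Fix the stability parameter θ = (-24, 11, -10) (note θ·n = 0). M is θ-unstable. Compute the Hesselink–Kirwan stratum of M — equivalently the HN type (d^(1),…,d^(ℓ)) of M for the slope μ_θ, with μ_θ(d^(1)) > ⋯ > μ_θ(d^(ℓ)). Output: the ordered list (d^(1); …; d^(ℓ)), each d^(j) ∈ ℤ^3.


Interval decomposition of M: I[1,1], I[2,2]^2, I[2,3]^2.
HN type (ℓ=3): μ^(1)=11; μ^(2)=1/2; μ^(3)=-24

((0, 2, 0); (0, 2, 2); (1, 0, 0))


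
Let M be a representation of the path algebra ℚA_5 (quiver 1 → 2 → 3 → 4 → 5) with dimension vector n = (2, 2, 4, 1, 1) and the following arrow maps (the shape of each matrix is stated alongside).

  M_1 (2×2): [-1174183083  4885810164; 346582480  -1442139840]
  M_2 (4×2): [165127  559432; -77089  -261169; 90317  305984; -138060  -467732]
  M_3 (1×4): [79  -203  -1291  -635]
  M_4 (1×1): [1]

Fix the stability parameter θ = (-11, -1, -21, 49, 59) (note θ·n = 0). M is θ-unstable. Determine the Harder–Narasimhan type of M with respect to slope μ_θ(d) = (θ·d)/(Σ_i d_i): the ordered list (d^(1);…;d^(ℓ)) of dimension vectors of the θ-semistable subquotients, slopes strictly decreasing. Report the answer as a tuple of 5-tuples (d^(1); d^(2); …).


Barcode: M ≅ I[1,1], I[1,5], I[2,3], I[3,3]^2. HN layers by μ_θ (4 steps, strictly decreasing):
  μ^(1)=59; μ^(2)=49; μ^(3)=-11; μ^(4)=-21

((0, 0, 0, 0, 1); (0, 0, 0, 1, 0); (2, 2, 2, 0, 0); (0, 0, 2, 0, 0))


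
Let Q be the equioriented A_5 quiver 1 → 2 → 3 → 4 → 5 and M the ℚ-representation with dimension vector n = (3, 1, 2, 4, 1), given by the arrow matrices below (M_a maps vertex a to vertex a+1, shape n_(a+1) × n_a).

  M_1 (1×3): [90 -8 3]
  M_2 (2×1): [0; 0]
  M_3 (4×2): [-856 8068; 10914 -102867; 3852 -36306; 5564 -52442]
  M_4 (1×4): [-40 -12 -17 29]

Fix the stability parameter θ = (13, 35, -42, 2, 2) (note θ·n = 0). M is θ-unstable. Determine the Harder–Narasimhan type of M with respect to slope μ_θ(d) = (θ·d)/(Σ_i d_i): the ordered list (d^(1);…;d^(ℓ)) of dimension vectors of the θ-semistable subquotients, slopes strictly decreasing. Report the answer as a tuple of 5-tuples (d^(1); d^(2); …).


Barcode: M ≅ I[1,1]^2, I[1,2], I[3,3], I[3,5], I[4,4]^3. HN layers by μ_θ (4 steps, strictly decreasing):
  μ^(1)=35; μ^(2)=13; μ^(3)=2; μ^(4)=-42

((0, 1, 0, 0, 0); (3, 0, 0, 0, 0); (0, 0, 0, 4, 1); (0, 0, 2, 0, 0))


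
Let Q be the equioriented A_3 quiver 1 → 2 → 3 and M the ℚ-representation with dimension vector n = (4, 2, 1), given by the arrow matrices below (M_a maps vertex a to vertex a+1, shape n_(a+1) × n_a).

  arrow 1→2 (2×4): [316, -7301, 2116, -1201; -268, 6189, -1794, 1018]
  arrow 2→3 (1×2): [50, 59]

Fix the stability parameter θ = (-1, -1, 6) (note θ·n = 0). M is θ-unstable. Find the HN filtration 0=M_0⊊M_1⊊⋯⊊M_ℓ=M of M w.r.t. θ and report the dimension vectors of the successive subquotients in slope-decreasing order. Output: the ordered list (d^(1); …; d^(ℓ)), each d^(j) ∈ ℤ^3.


Barcode: M ≅ I[1,1]^2, I[1,2], I[1,3]. HN layers by μ_θ (2 steps, strictly decreasing):
  μ^(1)=6; μ^(2)=-1

((0, 0, 1); (4, 2, 0))


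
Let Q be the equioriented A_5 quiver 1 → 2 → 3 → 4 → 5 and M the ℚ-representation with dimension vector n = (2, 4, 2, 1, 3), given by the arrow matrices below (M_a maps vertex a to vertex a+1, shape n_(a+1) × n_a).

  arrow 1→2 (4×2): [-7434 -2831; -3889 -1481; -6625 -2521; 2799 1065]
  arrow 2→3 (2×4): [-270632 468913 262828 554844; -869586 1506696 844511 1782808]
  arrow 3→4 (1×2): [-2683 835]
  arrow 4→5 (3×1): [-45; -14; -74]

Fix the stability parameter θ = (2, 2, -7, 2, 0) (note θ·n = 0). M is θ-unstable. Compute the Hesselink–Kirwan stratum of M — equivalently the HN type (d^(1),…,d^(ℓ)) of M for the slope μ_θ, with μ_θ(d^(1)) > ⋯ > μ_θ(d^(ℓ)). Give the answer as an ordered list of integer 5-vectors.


Via rank(M_{q-1}∘⋯∘M_p): M ≅ I[1,3], I[1,5], I[2,2]^2, I[5,5]^2.
μ_θ-semistable layers: μ^(1)=2; μ^(2)=1; μ^(3)=0; μ^(4)=-1

((0, 2, 0, 0, 0); (0, 0, 0, 1, 1); (0, 0, 0, 0, 2); (2, 2, 2, 0, 0))


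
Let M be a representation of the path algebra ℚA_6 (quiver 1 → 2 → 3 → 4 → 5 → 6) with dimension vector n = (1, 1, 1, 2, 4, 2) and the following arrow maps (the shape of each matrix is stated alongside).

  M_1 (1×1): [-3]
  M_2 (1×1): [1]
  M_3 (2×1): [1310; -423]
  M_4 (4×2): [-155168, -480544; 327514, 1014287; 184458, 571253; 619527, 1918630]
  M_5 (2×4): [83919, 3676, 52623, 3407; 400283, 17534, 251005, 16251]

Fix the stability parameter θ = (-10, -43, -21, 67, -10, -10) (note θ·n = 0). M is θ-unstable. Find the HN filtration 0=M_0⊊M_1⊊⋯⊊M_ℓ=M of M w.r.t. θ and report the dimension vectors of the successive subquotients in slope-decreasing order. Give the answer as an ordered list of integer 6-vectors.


Interval decomposition of M: I[1,6], I[4,5], I[5,5], I[5,6].
HN type (ℓ=5): μ^(1)=57/2; μ^(2)=47/3; μ^(3)=-10; μ^(4)=-21; μ^(5)=-53/2

((0, 0, 0, 1, 1, 0); (0, 0, 0, 1, 1, 1); (0, 0, 0, 0, 2, 1); (0, 0, 1, 0, 0, 0); (1, 1, 0, 0, 0, 0))


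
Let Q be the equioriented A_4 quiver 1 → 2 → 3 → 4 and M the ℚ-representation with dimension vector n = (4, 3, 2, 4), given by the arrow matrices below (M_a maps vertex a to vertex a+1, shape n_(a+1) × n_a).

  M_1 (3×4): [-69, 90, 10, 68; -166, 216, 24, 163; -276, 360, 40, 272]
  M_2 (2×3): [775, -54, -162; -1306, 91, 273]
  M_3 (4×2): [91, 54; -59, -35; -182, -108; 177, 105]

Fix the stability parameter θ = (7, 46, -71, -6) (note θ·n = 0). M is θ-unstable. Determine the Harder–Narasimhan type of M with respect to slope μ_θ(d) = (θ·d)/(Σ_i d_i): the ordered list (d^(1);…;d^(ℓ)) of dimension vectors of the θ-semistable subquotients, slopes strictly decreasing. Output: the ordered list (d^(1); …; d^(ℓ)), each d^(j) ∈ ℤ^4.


Barcode: M ≅ I[1,1]^2, I[1,4]^2, I[2,2], I[4,4]^2. HN layers by μ_θ (3 steps, strictly decreasing):
  μ^(1)=46; μ^(2)=7; μ^(3)=-6

((0, 1, 0, 0); (2, 0, 0, 0); (2, 2, 2, 4))


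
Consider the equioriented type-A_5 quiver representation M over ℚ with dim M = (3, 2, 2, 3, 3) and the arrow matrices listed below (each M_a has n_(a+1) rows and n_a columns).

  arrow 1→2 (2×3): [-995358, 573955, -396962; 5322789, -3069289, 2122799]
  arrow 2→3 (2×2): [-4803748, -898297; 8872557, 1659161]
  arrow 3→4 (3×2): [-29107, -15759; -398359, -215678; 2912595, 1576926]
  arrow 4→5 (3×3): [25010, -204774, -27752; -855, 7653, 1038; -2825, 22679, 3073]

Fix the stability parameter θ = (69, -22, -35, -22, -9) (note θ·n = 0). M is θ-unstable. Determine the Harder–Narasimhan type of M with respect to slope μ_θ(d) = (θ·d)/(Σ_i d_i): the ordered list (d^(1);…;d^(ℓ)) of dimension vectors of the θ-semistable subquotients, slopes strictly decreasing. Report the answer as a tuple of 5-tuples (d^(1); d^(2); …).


Interval decomposition of M: I[1,1], I[1,5]^2, I[4,4], I[5,5].
HN type (ℓ=4): μ^(1)=69; μ^(2)=-19/5; μ^(3)=-9; μ^(4)=-22

((1, 0, 0, 0, 0); (2, 2, 2, 2, 2); (0, 0, 0, 0, 1); (0, 0, 0, 1, 0))


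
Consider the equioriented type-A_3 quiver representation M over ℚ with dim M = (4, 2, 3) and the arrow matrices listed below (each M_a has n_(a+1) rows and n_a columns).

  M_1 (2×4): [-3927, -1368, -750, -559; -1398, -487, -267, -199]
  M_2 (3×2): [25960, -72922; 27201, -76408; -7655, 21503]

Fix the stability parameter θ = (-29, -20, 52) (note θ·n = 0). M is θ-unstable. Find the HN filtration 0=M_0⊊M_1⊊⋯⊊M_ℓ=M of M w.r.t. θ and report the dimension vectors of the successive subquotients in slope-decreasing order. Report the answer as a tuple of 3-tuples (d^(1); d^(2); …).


Interval decomposition of M: I[1,1]^2, I[1,3]^2, I[3,3].
HN type (ℓ=3): μ^(1)=52; μ^(2)=-20; μ^(3)=-29

((0, 0, 3); (0, 2, 0); (4, 0, 0))


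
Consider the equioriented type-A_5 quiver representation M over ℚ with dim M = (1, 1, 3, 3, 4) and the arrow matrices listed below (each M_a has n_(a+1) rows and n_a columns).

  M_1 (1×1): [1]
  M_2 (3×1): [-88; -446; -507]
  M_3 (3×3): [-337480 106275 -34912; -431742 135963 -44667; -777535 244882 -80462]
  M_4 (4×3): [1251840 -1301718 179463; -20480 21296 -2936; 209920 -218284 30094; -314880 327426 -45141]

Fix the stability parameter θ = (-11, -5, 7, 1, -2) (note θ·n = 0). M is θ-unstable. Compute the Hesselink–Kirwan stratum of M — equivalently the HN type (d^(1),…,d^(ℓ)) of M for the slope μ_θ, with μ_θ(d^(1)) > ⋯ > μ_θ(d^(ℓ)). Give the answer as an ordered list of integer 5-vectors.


Interval decomposition of M: I[1,4], I[3,4], I[3,5], I[5,5]^3.
HN type (ℓ=5): μ^(1)=4; μ^(2)=2; μ^(3)=-2; μ^(4)=-5; μ^(5)=-11

((0, 0, 2, 2, 0); (0, 0, 1, 1, 1); (0, 0, 0, 0, 3); (0, 1, 0, 0, 0); (1, 0, 0, 0, 0))


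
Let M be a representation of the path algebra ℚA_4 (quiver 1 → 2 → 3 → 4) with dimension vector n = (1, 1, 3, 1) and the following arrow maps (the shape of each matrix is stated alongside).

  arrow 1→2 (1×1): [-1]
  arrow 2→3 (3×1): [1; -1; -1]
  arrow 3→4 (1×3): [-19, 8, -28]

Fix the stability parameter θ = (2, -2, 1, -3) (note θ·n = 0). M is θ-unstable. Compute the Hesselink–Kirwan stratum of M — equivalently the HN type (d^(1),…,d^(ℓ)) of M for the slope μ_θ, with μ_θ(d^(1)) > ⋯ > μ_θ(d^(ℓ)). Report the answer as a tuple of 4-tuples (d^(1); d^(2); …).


Via rank(M_{q-1}∘⋯∘M_p): M ≅ I[1,4], I[3,3]^2.
μ_θ-semistable layers: μ^(1)=1; μ^(2)=-1/2

((0, 0, 2, 0); (1, 1, 1, 1))


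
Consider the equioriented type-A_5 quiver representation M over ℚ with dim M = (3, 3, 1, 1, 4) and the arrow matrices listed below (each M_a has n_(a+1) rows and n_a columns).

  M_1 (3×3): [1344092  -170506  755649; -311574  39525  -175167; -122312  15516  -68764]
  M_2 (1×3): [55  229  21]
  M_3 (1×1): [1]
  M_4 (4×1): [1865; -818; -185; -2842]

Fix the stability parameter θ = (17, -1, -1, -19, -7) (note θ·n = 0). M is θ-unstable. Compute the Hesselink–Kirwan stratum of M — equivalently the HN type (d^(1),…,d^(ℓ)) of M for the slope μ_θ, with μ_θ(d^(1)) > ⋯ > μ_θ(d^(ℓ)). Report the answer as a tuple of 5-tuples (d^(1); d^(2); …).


Interval decomposition of M: I[1,1], I[1,2], I[1,5], I[2,2], I[5,5]^3.
HN type (ℓ=5): μ^(1)=17; μ^(2)=8; μ^(3)=-1; μ^(4)=-11/5; μ^(5)=-7

((1, 0, 0, 0, 0); (1, 1, 0, 0, 0); (0, 1, 0, 0, 0); (1, 1, 1, 1, 1); (0, 0, 0, 0, 3))


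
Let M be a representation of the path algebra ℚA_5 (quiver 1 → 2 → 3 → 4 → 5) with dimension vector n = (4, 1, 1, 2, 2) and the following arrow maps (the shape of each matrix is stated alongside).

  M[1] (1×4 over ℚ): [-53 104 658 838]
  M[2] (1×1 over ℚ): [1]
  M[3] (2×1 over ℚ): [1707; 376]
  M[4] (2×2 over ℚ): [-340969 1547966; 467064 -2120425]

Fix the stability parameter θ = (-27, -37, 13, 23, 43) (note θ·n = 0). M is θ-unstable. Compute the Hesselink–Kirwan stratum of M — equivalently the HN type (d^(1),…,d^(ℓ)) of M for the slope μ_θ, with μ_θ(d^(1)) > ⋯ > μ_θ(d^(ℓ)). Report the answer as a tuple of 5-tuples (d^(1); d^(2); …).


Interval decomposition of M: I[1,1]^3, I[1,5], I[4,5].
HN type (ℓ=5): μ^(1)=43; μ^(2)=23; μ^(3)=13; μ^(4)=-27; μ^(5)=-32

((0, 0, 0, 0, 2); (0, 0, 0, 2, 0); (0, 0, 1, 0, 0); (3, 0, 0, 0, 0); (1, 1, 0, 0, 0))


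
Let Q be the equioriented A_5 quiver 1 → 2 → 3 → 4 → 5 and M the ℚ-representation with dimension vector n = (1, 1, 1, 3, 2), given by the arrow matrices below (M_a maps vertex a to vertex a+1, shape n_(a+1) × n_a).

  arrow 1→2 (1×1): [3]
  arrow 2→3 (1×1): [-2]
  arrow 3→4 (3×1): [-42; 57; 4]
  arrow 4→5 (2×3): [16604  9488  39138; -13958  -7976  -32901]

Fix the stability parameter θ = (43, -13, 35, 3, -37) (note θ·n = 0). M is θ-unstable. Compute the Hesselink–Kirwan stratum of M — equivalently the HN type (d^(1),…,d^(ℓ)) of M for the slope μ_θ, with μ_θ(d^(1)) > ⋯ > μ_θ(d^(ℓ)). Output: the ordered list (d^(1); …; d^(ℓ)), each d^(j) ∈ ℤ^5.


Barcode: M ≅ I[1,4], I[4,4], I[4,5], I[5,5]. HN layers by μ_θ (5 steps, strictly decreasing):
  μ^(1)=19; μ^(2)=15; μ^(3)=3; μ^(4)=-17; μ^(5)=-37

((0, 0, 1, 1, 0); (1, 1, 0, 0, 0); (0, 0, 0, 1, 0); (0, 0, 0, 1, 1); (0, 0, 0, 0, 1))


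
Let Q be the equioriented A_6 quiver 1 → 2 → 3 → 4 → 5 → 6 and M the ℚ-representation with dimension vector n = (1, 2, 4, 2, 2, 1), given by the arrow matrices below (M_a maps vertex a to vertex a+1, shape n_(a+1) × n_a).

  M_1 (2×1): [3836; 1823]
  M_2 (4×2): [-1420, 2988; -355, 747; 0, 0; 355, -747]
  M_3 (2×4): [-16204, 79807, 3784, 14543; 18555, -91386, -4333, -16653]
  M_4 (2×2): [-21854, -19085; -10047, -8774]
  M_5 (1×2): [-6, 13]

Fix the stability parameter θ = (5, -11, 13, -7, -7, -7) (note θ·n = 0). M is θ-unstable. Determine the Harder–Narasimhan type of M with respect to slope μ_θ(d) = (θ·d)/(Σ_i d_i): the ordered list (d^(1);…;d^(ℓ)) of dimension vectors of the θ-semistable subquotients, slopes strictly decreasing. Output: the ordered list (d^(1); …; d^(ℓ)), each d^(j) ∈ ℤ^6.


Barcode: M ≅ I[1,5], I[2,2], I[3,3]^2, I[3,6]. HN layers by μ_θ (5 steps, strictly decreasing):
  μ^(1)=13; μ^(2)=-1/3; μ^(3)=-2; μ^(4)=-3; μ^(5)=-11

((0, 0, 2, 0, 0, 0); (0, 0, 1, 1, 1, 0); (0, 0, 1, 1, 1, 1); (1, 1, 0, 0, 0, 0); (0, 1, 0, 0, 0, 0))


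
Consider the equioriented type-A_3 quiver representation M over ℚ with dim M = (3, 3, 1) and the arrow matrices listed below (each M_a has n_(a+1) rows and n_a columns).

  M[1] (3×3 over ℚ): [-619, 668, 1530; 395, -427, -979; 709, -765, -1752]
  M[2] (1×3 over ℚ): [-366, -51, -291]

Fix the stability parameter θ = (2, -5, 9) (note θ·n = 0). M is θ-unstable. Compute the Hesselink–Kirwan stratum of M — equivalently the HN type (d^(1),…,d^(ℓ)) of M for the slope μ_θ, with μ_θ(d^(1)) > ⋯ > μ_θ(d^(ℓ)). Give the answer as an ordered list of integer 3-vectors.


Interval decomposition of M: I[1,2]^2, I[1,3].
HN type (ℓ=2): μ^(1)=9; μ^(2)=-3/2

((0, 0, 1); (3, 3, 0))


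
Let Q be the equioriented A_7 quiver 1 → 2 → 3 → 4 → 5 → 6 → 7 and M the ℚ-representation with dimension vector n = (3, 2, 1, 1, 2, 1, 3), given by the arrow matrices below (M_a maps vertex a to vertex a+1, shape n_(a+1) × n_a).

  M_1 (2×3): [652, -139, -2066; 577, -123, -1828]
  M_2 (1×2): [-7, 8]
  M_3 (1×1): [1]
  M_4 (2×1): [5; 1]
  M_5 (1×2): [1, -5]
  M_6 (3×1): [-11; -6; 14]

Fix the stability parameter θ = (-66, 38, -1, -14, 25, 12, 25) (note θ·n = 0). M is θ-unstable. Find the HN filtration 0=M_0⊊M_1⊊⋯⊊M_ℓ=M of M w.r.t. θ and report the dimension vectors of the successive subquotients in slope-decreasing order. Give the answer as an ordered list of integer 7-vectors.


Via rank(M_{q-1}∘⋯∘M_p): M ≅ I[1,1], I[1,2], I[1,5], I[5,7], I[7,7]^2.
μ_θ-semistable layers: μ^(1)=38; μ^(2)=25; μ^(3)=37/2; μ^(4)=23/3; μ^(5)=-66

((0, 1, 0, 0, 0, 0, 0); (0, 0, 0, 0, 1, 0, 3); (0, 0, 0, 0, 1, 1, 0); (0, 1, 1, 1, 0, 0, 0); (3, 0, 0, 0, 0, 0, 0))


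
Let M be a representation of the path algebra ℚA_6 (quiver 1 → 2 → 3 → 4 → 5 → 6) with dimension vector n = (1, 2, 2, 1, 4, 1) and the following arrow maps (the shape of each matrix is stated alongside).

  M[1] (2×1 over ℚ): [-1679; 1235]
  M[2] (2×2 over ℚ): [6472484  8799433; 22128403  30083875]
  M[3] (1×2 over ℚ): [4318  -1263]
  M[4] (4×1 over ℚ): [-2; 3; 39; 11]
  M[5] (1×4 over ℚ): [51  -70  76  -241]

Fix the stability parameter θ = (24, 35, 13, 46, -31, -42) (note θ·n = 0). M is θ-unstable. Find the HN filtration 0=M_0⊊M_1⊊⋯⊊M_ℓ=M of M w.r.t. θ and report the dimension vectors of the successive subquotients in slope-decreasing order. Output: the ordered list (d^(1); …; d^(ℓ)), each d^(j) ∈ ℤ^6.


Interval decomposition of M: I[1,6], I[2,3], I[5,5]^3.
HN type (ℓ=3): μ^(1)=24; μ^(2)=15/2; μ^(3)=-31

((0, 1, 1, 0, 0, 0); (1, 1, 1, 1, 1, 1); (0, 0, 0, 0, 3, 0))


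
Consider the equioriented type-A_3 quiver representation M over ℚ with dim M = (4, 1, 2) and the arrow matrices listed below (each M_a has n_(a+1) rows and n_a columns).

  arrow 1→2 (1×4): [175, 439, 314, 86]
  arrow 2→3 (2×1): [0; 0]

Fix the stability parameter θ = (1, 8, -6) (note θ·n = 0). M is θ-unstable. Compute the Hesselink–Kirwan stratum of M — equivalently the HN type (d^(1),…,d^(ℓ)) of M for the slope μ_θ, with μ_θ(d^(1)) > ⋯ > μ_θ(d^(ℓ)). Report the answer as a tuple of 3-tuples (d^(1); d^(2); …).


Via rank(M_{q-1}∘⋯∘M_p): M ≅ I[1,1]^3, I[1,2], I[3,3]^2.
μ_θ-semistable layers: μ^(1)=8; μ^(2)=1; μ^(3)=-6

((0, 1, 0); (4, 0, 0); (0, 0, 2))


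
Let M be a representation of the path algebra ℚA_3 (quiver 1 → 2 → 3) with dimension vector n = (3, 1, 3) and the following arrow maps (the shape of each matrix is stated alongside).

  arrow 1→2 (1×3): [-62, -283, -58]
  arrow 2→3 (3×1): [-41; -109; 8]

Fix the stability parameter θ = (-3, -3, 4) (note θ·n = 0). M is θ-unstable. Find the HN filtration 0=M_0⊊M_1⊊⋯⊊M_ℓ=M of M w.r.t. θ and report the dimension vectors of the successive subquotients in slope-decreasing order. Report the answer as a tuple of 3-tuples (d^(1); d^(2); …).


Barcode: M ≅ I[1,1]^2, I[1,3], I[3,3]^2. HN layers by μ_θ (2 steps, strictly decreasing):
  μ^(1)=4; μ^(2)=-3

((0, 0, 3); (3, 1, 0))


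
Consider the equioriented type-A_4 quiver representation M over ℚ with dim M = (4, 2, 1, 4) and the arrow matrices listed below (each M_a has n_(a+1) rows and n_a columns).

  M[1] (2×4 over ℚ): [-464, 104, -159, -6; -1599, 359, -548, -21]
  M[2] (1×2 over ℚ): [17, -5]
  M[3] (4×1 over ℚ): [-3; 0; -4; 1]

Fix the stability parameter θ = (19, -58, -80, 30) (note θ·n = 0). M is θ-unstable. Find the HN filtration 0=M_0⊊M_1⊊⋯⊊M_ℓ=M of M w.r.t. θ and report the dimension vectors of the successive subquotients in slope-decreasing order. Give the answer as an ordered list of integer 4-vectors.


Interval decomposition of M: I[1,1]^2, I[1,2], I[1,4], I[4,4]^3.
HN type (ℓ=4): μ^(1)=30; μ^(2)=19; μ^(3)=-39/2; μ^(4)=-119/3

((0, 0, 0, 4); (2, 0, 0, 0); (1, 1, 0, 0); (1, 1, 1, 0))


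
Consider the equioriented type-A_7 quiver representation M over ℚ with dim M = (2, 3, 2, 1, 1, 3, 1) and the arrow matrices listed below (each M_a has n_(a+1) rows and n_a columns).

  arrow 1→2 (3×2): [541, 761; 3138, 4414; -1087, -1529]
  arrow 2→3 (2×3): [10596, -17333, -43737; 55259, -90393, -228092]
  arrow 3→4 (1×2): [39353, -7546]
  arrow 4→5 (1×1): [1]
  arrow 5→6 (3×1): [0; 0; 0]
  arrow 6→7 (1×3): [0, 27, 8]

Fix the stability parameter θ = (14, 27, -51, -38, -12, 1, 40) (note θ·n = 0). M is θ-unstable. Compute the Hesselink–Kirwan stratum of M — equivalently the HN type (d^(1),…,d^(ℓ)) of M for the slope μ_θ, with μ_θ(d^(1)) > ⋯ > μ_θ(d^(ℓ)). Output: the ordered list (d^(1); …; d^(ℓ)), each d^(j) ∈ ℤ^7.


Via rank(M_{q-1}∘⋯∘M_p): M ≅ I[1,3], I[1,5], I[2,2], I[6,6]^2, I[6,7].
μ_θ-semistable layers: μ^(1)=40; μ^(2)=27; μ^(3)=1; μ^(4)=-10/3; μ^(5)=-12

((0, 0, 0, 0, 0, 0, 1); (0, 1, 0, 0, 0, 0, 0); (0, 0, 0, 0, 0, 3, 0); (1, 1, 1, 0, 0, 0, 0); (1, 1, 1, 1, 1, 0, 0))


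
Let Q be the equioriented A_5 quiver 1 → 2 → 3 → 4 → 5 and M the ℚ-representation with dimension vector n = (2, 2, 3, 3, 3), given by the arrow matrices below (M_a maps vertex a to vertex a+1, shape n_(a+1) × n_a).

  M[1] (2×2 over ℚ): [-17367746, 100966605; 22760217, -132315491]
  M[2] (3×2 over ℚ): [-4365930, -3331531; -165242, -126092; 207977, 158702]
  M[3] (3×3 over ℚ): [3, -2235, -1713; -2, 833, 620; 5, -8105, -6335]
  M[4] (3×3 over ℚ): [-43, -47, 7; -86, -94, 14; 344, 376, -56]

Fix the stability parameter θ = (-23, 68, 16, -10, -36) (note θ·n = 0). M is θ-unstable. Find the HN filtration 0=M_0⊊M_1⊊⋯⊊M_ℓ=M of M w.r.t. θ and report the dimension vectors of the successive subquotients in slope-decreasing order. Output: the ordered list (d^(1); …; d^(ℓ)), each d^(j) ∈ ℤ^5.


Interval decomposition of M: I[1,3], I[1,4], I[3,5], I[4,4], I[5,5]^2.
HN type (ℓ=5): μ^(1)=42; μ^(2)=74/3; μ^(3)=-10; μ^(4)=-23; μ^(5)=-36

((0, 1, 1, 0, 0); (0, 1, 1, 1, 0); (0, 0, 1, 2, 1); (2, 0, 0, 0, 0); (0, 0, 0, 0, 2))


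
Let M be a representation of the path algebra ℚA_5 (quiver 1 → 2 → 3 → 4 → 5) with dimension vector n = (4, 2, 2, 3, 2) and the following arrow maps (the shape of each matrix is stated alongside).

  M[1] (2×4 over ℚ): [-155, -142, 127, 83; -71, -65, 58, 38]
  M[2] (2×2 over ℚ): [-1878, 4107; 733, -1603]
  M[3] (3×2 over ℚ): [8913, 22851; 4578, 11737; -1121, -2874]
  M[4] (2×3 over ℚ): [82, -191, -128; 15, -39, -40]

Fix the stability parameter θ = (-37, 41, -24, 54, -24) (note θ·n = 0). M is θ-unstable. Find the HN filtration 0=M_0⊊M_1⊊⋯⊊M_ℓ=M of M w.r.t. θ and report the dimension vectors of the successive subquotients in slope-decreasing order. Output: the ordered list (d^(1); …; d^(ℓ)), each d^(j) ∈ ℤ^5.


Interval decomposition of M: I[1,1]^2, I[1,5]^2, I[4,4].
HN type (ℓ=4): μ^(1)=54; μ^(2)=15; μ^(3)=17/2; μ^(4)=-37

((0, 0, 0, 1, 0); (0, 0, 0, 2, 2); (0, 2, 2, 0, 0); (4, 0, 0, 0, 0))


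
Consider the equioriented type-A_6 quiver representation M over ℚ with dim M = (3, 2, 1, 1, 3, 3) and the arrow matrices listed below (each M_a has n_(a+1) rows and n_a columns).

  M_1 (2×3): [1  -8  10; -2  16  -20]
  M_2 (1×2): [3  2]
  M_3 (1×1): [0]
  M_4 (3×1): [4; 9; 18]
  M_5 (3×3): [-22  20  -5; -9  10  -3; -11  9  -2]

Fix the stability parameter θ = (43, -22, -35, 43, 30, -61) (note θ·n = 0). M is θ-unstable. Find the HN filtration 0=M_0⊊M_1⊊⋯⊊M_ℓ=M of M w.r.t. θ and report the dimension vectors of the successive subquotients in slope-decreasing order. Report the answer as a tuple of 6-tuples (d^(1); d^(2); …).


Barcode: M ≅ I[1,1]^2, I[1,3], I[2,2], I[4,6], I[5,6]^2. HN layers by μ_θ (5 steps, strictly decreasing):
  μ^(1)=43; μ^(2)=4; μ^(3)=-14/3; μ^(4)=-31/2; μ^(5)=-22

((2, 0, 0, 0, 0, 0); (0, 0, 0, 1, 1, 1); (1, 1, 1, 0, 0, 0); (0, 0, 0, 0, 2, 2); (0, 1, 0, 0, 0, 0))


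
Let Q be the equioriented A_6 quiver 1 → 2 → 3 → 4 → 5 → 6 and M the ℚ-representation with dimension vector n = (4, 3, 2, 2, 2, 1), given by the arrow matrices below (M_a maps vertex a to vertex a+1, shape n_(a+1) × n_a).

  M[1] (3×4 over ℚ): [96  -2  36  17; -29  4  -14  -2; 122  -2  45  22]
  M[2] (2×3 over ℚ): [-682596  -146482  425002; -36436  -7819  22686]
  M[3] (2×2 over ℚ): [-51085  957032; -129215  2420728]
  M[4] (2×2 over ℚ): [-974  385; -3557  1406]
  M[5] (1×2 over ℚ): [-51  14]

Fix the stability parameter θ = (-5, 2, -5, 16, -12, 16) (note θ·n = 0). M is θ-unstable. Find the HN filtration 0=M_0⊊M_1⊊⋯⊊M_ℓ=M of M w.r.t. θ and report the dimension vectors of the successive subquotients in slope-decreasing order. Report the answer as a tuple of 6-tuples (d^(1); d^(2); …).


Barcode: M ≅ I[1,1], I[1,2], I[1,3], I[1,6], I[4,5]. HN layers by μ_θ (4 steps, strictly decreasing):
  μ^(1)=16; μ^(2)=2; μ^(3)=-3/2; μ^(4)=-5

((0, 0, 0, 0, 0, 1); (0, 1, 0, 2, 2, 0); (0, 2, 2, 0, 0, 0); (4, 0, 0, 0, 0, 0))


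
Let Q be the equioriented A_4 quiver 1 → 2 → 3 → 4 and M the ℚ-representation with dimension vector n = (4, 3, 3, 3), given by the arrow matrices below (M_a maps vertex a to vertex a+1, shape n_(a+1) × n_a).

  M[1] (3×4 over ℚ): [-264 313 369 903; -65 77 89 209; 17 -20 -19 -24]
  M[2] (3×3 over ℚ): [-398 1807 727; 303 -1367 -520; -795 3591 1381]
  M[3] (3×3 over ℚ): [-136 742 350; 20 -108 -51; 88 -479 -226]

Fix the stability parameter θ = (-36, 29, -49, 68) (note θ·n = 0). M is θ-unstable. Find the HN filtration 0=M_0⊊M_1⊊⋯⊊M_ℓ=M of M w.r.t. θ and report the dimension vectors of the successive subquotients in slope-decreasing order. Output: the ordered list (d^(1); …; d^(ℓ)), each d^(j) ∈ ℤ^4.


Via rank(M_{q-1}∘⋯∘M_p): M ≅ I[1,1], I[1,3], I[1,4]^2, I[4,4].
μ_θ-semistable layers: μ^(1)=68; μ^(2)=-10; μ^(3)=-36

((0, 0, 0, 3); (0, 3, 3, 0); (4, 0, 0, 0))


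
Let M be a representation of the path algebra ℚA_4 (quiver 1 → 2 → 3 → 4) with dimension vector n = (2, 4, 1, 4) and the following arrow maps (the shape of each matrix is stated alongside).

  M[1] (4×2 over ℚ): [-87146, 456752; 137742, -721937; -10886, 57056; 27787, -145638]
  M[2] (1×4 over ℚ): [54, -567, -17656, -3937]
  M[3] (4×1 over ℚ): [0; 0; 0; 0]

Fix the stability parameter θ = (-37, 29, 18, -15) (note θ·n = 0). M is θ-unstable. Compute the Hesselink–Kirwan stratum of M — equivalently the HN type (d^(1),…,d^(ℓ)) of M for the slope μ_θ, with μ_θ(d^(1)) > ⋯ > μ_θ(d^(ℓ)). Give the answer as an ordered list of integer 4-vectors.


Via rank(M_{q-1}∘⋯∘M_p): M ≅ I[1,2], I[1,3], I[2,2]^2, I[4,4]^4.
μ_θ-semistable layers: μ^(1)=29; μ^(2)=47/2; μ^(3)=-15; μ^(4)=-37

((0, 3, 0, 0); (0, 1, 1, 0); (0, 0, 0, 4); (2, 0, 0, 0))


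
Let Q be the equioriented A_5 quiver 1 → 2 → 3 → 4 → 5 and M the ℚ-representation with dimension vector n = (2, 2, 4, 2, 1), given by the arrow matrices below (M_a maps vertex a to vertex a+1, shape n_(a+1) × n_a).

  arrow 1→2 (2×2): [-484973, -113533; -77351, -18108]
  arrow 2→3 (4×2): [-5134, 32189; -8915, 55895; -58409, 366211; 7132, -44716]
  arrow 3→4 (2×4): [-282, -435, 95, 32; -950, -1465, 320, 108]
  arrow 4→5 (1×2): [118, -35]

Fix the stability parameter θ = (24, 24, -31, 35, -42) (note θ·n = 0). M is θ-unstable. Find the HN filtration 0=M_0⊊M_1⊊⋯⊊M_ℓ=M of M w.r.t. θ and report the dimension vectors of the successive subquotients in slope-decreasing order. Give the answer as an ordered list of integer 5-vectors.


Barcode: M ≅ I[1,4], I[1,5], I[3,3]^2. HN layers by μ_θ (4 steps, strictly decreasing):
  μ^(1)=35; μ^(2)=17/3; μ^(3)=2; μ^(4)=-31

((0, 0, 0, 1, 0); (1, 1, 1, 0, 0); (1, 1, 1, 1, 1); (0, 0, 2, 0, 0))


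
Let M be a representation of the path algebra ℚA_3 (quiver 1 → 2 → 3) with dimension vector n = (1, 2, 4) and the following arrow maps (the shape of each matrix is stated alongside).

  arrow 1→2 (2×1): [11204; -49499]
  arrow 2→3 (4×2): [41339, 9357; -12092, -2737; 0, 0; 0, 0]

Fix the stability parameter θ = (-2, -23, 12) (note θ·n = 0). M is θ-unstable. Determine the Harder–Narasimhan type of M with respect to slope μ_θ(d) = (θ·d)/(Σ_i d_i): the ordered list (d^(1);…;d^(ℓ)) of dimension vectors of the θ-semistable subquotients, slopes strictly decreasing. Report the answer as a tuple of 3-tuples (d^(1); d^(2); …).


Via rank(M_{q-1}∘⋯∘M_p): M ≅ I[1,3], I[2,3], I[3,3]^2.
μ_θ-semistable layers: μ^(1)=12; μ^(2)=-25/2; μ^(3)=-23

((0, 0, 4); (1, 1, 0); (0, 1, 0))


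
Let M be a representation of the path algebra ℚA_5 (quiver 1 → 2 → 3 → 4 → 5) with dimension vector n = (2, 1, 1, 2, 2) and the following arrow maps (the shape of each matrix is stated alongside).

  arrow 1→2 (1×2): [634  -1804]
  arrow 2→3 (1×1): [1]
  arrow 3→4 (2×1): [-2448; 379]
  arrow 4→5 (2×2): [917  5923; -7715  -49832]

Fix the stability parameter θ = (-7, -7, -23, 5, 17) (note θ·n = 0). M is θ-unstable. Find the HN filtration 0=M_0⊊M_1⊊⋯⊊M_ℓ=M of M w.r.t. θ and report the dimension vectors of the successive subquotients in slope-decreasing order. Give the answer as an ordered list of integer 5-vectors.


Via rank(M_{q-1}∘⋯∘M_p): M ≅ I[1,1], I[1,5], I[4,5].
μ_θ-semistable layers: μ^(1)=17; μ^(2)=5; μ^(3)=-7; μ^(4)=-37/3

((0, 0, 0, 0, 2); (0, 0, 0, 2, 0); (1, 0, 0, 0, 0); (1, 1, 1, 0, 0))


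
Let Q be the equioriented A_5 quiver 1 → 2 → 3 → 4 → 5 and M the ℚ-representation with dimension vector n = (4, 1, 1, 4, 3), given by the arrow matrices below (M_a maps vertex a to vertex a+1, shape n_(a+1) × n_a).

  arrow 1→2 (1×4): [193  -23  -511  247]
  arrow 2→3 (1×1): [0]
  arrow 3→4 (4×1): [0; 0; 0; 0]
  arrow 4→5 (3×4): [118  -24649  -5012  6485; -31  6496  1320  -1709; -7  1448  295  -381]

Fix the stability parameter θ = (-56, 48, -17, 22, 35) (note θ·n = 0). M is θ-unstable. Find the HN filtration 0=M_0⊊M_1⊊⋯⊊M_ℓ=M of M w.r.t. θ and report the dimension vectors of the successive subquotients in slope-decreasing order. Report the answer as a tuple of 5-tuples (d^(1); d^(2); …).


Interval decomposition of M: I[1,1]^3, I[1,2], I[3,3], I[4,4], I[4,5]^3.
HN type (ℓ=5): μ^(1)=48; μ^(2)=35; μ^(3)=22; μ^(4)=-17; μ^(5)=-56

((0, 1, 0, 0, 0); (0, 0, 0, 0, 3); (0, 0, 0, 4, 0); (0, 0, 1, 0, 0); (4, 0, 0, 0, 0))


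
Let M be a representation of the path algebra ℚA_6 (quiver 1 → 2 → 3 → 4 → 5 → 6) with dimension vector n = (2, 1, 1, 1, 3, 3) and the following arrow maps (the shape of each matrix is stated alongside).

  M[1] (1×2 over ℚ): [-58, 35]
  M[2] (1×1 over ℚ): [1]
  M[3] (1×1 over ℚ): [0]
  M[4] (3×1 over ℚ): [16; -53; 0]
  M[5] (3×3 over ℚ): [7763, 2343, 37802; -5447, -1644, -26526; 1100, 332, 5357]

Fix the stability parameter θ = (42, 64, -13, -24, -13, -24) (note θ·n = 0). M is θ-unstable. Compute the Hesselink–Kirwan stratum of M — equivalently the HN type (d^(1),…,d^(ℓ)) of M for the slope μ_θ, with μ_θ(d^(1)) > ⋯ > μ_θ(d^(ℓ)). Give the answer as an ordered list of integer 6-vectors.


Via rank(M_{q-1}∘⋯∘M_p): M ≅ I[1,1], I[1,3], I[4,6], I[5,6]^2.
μ_θ-semistable layers: μ^(1)=42; μ^(2)=31; μ^(3)=-37/2; μ^(4)=-24

((1, 0, 0, 0, 0, 0); (1, 1, 1, 0, 0, 0); (0, 0, 0, 0, 3, 3); (0, 0, 0, 1, 0, 0))


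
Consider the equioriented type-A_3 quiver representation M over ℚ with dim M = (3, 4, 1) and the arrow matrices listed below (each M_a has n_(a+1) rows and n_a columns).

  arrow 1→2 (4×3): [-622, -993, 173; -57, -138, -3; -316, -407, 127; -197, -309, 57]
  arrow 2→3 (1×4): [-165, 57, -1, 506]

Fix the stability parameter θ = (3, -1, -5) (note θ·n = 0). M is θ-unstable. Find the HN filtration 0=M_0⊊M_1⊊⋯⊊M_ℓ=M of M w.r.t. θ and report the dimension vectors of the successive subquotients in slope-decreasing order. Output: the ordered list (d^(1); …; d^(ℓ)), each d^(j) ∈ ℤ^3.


Barcode: M ≅ I[1,2]^2, I[1,3], I[2,2]. HN layers by μ_θ (2 steps, strictly decreasing):
  μ^(1)=1; μ^(2)=-1

((2, 2, 0); (1, 2, 1))


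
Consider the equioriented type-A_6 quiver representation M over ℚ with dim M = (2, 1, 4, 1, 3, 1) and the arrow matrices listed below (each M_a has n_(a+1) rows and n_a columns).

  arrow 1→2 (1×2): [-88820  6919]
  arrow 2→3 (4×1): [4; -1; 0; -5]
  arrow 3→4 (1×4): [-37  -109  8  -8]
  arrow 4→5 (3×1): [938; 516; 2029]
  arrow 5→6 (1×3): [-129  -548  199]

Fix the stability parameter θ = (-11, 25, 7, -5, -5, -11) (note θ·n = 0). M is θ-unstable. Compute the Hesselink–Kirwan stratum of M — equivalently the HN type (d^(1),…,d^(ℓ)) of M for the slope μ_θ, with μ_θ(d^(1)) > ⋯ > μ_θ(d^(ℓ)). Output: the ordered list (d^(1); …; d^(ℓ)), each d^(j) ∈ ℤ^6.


Barcode: M ≅ I[1,1], I[1,6], I[3,3]^3, I[5,5]^2. HN layers by μ_θ (4 steps, strictly decreasing):
  μ^(1)=7; μ^(2)=11/5; μ^(3)=-5; μ^(4)=-11

((0, 0, 3, 0, 0, 0); (0, 1, 1, 1, 1, 1); (0, 0, 0, 0, 2, 0); (2, 0, 0, 0, 0, 0))


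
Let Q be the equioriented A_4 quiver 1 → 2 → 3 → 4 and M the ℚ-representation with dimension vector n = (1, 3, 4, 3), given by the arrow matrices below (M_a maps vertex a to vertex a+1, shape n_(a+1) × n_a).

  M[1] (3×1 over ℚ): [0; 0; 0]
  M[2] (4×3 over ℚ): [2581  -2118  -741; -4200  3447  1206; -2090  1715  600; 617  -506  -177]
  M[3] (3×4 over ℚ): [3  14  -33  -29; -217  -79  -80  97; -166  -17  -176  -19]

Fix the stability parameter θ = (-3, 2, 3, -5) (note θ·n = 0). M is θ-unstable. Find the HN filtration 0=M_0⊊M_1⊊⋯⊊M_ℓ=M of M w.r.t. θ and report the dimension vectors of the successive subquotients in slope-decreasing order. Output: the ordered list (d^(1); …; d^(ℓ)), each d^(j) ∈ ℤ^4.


Via rank(M_{q-1}∘⋯∘M_p): M ≅ I[1,1], I[2,2], I[2,4]^2, I[3,3], I[3,4].
μ_θ-semistable layers: μ^(1)=3; μ^(2)=2; μ^(3)=0; μ^(4)=-1; μ^(5)=-3

((0, 0, 1, 0); (0, 1, 0, 0); (0, 2, 2, 2); (0, 0, 1, 1); (1, 0, 0, 0))


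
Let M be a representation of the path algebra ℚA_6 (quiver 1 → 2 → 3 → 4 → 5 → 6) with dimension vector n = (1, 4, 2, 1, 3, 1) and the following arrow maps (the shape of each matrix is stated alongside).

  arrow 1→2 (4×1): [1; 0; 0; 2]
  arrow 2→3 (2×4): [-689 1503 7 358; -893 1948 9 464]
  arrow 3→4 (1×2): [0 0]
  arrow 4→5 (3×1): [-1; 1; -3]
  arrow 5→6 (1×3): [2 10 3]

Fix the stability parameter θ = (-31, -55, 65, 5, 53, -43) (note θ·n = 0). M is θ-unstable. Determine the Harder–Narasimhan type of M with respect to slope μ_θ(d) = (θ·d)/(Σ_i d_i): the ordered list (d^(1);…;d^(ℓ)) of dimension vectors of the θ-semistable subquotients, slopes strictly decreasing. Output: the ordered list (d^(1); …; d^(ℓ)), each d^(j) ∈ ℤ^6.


Barcode: M ≅ I[1,3], I[2,2]^2, I[2,3], I[4,6], I[5,5]^2. HN layers by μ_θ (5 steps, strictly decreasing):
  μ^(1)=65; μ^(2)=53; μ^(3)=5; μ^(4)=-43; μ^(5)=-55

((0, 0, 2, 0, 0, 0); (0, 0, 0, 0, 2, 0); (0, 0, 0, 1, 1, 1); (1, 1, 0, 0, 0, 0); (0, 3, 0, 0, 0, 0))


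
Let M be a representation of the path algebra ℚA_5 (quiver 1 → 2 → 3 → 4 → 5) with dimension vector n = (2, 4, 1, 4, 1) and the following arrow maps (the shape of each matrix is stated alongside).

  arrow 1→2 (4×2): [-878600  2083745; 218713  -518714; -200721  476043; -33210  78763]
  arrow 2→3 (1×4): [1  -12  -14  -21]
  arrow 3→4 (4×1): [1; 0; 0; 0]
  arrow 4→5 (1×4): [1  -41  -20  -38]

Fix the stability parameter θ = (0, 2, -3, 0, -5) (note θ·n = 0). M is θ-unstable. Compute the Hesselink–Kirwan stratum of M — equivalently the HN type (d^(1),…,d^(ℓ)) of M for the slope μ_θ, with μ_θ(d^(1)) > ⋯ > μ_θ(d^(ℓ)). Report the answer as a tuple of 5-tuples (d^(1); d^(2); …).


Via rank(M_{q-1}∘⋯∘M_p): M ≅ I[1,2], I[1,5], I[2,2]^2, I[4,4]^3.
μ_θ-semistable layers: μ^(1)=2; μ^(2)=0; μ^(3)=-6/5

((0, 3, 0, 0, 0); (1, 0, 0, 3, 0); (1, 1, 1, 1, 1))


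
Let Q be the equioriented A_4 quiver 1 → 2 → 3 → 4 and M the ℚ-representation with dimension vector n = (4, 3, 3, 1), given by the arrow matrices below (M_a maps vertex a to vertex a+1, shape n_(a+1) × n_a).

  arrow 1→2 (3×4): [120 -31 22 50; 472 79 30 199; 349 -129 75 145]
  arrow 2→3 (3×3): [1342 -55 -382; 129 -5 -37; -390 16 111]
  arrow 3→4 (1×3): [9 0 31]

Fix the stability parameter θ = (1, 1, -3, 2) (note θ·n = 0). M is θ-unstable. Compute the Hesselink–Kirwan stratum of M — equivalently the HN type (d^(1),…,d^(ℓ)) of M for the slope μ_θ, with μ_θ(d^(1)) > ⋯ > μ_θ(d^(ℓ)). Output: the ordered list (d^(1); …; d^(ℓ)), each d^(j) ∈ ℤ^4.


Barcode: M ≅ I[1,1], I[1,3]^2, I[1,4]. HN layers by μ_θ (3 steps, strictly decreasing):
  μ^(1)=2; μ^(2)=1; μ^(3)=-1/3

((0, 0, 0, 1); (1, 0, 0, 0); (3, 3, 3, 0))
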